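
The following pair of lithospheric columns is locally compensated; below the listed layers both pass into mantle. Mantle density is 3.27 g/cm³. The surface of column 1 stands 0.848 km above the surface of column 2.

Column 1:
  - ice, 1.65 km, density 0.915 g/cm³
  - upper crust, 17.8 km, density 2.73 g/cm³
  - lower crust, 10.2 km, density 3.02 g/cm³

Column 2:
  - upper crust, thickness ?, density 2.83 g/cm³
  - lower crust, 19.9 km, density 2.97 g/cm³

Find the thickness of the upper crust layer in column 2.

16.6 km

Take the compensation level at the base of the deeper column (depth z_c below the surface of column 1) and equate Σ ρ_i t_i down to z_c; mantle fills any gap and the z_c terms cancel.
Column 1: 1.65×0.915 + 17.8×2.73 + 10.2×3.02 + (z_c − 29.65)×3.27
Column 2: 0.848×0 + x×2.83 + 19.9×2.97 + (z_c − 0.848 − 19.9 − x)×3.27
The z_c×3.27 term appears on both sides and cancels. Collect the known terms of each column as K = Σ(ρt)_known − 3.27 × (depth of known layers): K_1 = 80.90775 − 3.27×29.65 = −16.04775; K_2 = 59.103 − 3.27×(0.848 + 19.9) = −8.74296.
Balance: K_1 = K_2 − x×(3.27 − 2.83), so x = (K_2 − K_1)/(3.27 − 2.83) = 7.30479/0.44 = 16.6 km.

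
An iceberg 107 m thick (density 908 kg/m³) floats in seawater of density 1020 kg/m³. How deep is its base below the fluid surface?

Draft d = t ρ_obj/ρ_fluid = 107 m × 908/1020 = 95.3 m.

95.3 m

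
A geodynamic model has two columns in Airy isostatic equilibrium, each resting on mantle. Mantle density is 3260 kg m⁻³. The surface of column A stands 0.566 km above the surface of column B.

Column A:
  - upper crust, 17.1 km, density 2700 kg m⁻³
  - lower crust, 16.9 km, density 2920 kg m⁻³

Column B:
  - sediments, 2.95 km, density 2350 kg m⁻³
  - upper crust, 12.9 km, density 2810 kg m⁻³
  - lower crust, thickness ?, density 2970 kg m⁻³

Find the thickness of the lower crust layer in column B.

Take the compensation level at the base of the deeper column (depth z_c below the surface of column A) and equate Σ ρ_i t_i down to z_c; mantle fills any gap and the z_c terms cancel.
Column A: 17.1×2700 + 16.9×2920 + (z_c − 34)×3260
Column B: 0.566×0 + 2.95×2350 + 12.9×2810 + x×2970 + (z_c − 0.566 − 15.85 − x)×3260
The z_c×3260 term appears on both sides and cancels. Collect the known terms of each column as K = Σ(ρt)_known − 3260 × (depth of known layers): K_A = 95518 − 3260×34 = −15322; K_B = 43181.5 − 3260×(0.566 + 15.85) = −10334.66.
Balance: K_A = K_B − x×(3260 − 2970), so x = (K_B − K_A)/(3260 − 2970) = 4987.34/290 = 17.2 km.

17.2 km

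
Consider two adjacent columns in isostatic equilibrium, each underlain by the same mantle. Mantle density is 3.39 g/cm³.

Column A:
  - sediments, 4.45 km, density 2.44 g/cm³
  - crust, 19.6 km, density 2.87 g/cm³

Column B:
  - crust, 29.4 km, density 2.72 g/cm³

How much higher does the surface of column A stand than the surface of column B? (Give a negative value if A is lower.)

For any compensation level in the mantle, the mantle terms cancel and isostasy reduces to e = (Σt_A − Σt_B) − (Σ(ρt)_A − Σ(ρt)_B) / ρ_m.
Σt_A = 24.05 km; Σt_B = 29.4 km; Σ(ρt)_A = 67.11; Σ(ρt)_B = 79.968 (in km·g/cm³).
e = (24.05 − 29.4) − (67.11 − 79.968) / 3.39 = −1.56 km.

−1.56 km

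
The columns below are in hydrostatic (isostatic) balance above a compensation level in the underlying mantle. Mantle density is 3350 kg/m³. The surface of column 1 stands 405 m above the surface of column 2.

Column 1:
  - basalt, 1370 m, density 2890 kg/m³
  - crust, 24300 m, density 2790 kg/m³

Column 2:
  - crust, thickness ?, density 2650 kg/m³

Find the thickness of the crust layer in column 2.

Take the compensation level at the base of the deeper column (depth z_c below the surface of column 1) and equate Σ ρ_i t_i down to z_c; mantle fills any gap and the z_c terms cancel.
Column 1: 1370×2890 + 24300×2790 + (z_c − 25670)×3350
Column 2: 405×0 + x×2650 + (z_c − 405 − 0 − x)×3350
The z_c×3350 term appears on both sides and cancels. Collect the known terms of each column as K = Σ(ρt)_known − 3350 × (depth of known layers): K_1 = 71756300 − 3350×25670 = −14238200; K_2 = 0 − 3350×(405 + 0) = −1356750.
Balance: K_1 = K_2 − x×(3350 − 2650), so x = (K_2 − K_1)/(3350 − 2650) = 12881400/700 = 18400 m.

18400 m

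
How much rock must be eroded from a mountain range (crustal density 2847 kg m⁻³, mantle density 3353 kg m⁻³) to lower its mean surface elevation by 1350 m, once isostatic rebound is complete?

Net drop Δ = e − u = e − e ρ_c/ρ_m = e (ρ_m − ρ_c)/ρ_m.
e = Δ ρ_m/(ρ_m − ρ_c) = 1350 m × 3353/506 = 8950 m.

8950 m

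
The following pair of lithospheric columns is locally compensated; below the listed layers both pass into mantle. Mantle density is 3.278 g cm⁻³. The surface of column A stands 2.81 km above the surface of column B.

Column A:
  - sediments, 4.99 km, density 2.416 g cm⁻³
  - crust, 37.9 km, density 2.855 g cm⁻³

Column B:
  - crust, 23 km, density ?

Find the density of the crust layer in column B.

Take the compensation level at the base of the deeper column (depth z_c below the surface of column A) and equate Σ ρ_i t_i down to z_c; mantle fills any gap and the z_c terms cancel.
Column A: 4.99×2.416 + 37.9×2.855 + (z_c − 42.89)×3.278
Column B: 2.81×0 + 23×ρ + (z_c − 2.81 − 23)×3.278
The z_c×3.278 term appears on both sides and cancels. Collect the known terms of each column as K = Σ(ρt)_known − 3.278 × (depth of known layers): K_A = 120.26034 − 3.278×42.89 = −20.33308; K_B = 0 − 3.278×(2.81 + 23) = −84.60518.
Balance: K_A = K_B + 23×ρ, so ρ = (K_A − K_B)/23 = 64.2721/23 = 2.79 g cm⁻³.

2.79 g cm⁻³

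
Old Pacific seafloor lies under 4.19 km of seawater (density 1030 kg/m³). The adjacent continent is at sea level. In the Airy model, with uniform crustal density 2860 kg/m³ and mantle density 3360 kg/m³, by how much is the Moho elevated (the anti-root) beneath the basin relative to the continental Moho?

In Airy isostatic equilibrium: replacing crust with seawater at the top is compensated by replacing crust with mantle at the base: d (ρ_c − ρ_w) = a (ρ_m − ρ_c).
a = d (ρ_c − ρ_w)/(ρ_m − ρ_c) = 4.19 km × 1830/500 = 15.3 km.

15.3 km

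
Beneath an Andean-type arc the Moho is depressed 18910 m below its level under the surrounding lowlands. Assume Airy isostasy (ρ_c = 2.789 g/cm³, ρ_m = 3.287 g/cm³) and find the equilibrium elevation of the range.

3380 m

Balancing pressure at the compensation depth: ρ_c h = (ρ_m − ρ_c) r.
h = r (ρ_m − ρ_c) / ρ_c = 18910 m × (3.287 − 2.789) / 2.789 = 3380 m.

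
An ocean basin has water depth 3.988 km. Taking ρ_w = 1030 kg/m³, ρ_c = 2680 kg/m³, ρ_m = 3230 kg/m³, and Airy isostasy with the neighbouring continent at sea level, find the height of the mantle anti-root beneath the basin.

In Airy isostatic equilibrium: replacing crust with seawater at the top is compensated by replacing crust with mantle at the base: d (ρ_c − ρ_w) = a (ρ_m − ρ_c).
a = d (ρ_c − ρ_w)/(ρ_m − ρ_c) = 3.988 km × 1650/550 = 12 km.

12 km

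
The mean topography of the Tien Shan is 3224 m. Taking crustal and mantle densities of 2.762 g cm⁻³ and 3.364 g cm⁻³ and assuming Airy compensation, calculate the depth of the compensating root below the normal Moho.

For local isostatic compensation: the weight of the topography is balanced by the buoyancy of the root, ρ_c h = (ρ_m − ρ_c) r.
r = h · ρ_c / (ρ_m − ρ_c) = 3224 m × 2.762 / (3.364 − 2.762) = 14800 m.

14800 m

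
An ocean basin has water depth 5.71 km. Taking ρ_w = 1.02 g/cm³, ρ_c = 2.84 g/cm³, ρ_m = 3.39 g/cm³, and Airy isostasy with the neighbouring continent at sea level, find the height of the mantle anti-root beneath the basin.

Balancing pressure at the compensation depth: replacing crust with seawater at the top is compensated by replacing crust with mantle at the base: d (ρ_c − ρ_w) = a (ρ_m − ρ_c).
a = d (ρ_c − ρ_w)/(ρ_m − ρ_c) = 5.71 km × 1.82/0.55 = 18.9 km.

18.9 km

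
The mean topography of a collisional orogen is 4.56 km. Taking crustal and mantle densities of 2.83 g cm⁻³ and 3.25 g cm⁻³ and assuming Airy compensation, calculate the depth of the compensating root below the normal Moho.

30.7 km

By Archimedes' principle applied to the lithosphere: the weight of the topography is balanced by the buoyancy of the root, ρ_c h = (ρ_m − ρ_c) r.
r = h · ρ_c / (ρ_m − ρ_c) = 4.56 km × 2.83 / (3.25 − 2.83) = 30.7 km.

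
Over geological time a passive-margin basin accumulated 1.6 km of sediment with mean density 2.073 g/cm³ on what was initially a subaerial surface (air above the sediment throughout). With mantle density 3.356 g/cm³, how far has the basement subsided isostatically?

Subaerial load: s = t ρ_sed / ρ_m = 1.6 km × 2.073/3.356 = 0.988 km.

0.988 km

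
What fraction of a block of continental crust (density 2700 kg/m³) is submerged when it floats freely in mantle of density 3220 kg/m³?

83.9%

Submerged fraction = ρ_obj/ρ_fluid = 2700/3220 = 83.9%.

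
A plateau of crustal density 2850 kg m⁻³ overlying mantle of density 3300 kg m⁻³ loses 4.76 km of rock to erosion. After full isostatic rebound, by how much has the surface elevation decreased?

Rebound u = e ρ_c/ρ_m = 4.76 km × 2850/3300 = 4.111 km.
Net surface drop = e − u = 4.76 km − 4.111 km = e (ρ_m − ρ_c)/ρ_m = 0.649 km.

0.649 km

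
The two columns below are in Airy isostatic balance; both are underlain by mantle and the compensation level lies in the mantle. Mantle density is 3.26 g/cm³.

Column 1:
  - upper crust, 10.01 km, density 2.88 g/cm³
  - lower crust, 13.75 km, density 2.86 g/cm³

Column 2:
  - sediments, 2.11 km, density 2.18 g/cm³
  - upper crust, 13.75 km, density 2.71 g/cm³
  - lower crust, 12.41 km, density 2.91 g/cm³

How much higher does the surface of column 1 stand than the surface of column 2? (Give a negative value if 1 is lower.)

For any compensation level in the mantle, the mantle terms cancel and isostasy reduces to e = (Σt_1 − Σt_2) − (Σ(ρt)_1 − Σ(ρt)_2) / ρ_m.
Σt_1 = 23.76 km; Σt_2 = 28.27 km; Σ(ρt)_1 = 68.1538; Σ(ρt)_2 = 77.9754 (in km·g/cm³).
e = (23.76 − 28.27) − (68.1538 − 77.9754) / 3.26 = −1.5 km.

−1.5 km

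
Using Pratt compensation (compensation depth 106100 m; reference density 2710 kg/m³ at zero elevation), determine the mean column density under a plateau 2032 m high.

2660 kg/m³

Pratt balance: ρ_ref D = ρ (D + h).
ρ = ρ_ref D/(D + h) = 2710 × 106100 m/(106100 m + 2032 m) = 2660 kg/m³.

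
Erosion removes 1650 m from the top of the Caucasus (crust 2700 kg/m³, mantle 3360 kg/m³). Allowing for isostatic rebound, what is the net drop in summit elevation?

Rebound u = e ρ_c/ρ_m = 1650 m × 2700/3360 = 1326 m.
Net surface drop = e − u = 1650 m − 1326 m = e (ρ_m − ρ_c)/ρ_m = 324 m.

324 m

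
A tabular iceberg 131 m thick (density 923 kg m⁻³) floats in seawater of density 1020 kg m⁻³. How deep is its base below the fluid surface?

119 m

Draft d = t ρ_obj/ρ_fluid = 131 m × 923/1020 = 119 m.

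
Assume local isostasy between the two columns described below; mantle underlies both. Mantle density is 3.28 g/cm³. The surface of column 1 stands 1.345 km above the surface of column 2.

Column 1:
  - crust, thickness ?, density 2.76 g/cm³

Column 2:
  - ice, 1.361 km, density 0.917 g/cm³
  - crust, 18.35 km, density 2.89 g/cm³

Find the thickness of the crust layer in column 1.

28.4 km

Take the compensation level at the base of the deeper column (depth z_c below the surface of column 1) and equate Σ ρ_i t_i down to z_c; mantle fills any gap and the z_c terms cancel.
Column 1: x×2.76 + (z_c − 0 − x)×3.28
Column 2: 1.345×0 + 1.361×0.917 + 18.35×2.89 + (z_c − 1.345 − 19.711)×3.28
The z_c×3.28 term appears on both sides and cancels. Collect the known terms of each column as K = Σ(ρt)_known − 3.28 × (depth of known layers): K_1 = 0 − 3.28×0 = 0; K_2 = 54.279537 − 3.28×(1.345 + 19.711) = −14.784143.
Balance: K_1 − x×(3.28 − 2.76) = K_2, so x = (K_1 − K_2)/(3.28 − 2.76) = 14.7841/0.52 = 28.4 km.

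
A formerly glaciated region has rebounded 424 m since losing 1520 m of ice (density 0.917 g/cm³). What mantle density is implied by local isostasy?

3.29 g/cm³

ρ_m = ρ_ice t / u = 0.917 × 1520 m/424 m = 3.29 g/cm³.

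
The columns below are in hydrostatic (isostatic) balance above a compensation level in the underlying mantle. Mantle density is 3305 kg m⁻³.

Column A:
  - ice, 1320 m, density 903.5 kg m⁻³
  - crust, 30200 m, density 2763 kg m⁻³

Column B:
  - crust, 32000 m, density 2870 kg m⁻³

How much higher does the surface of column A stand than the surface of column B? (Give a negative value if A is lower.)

For any compensation level in the mantle, the mantle terms cancel and isostasy reduces to e = (Σt_A − Σt_B) − (Σ(ρt)_A − Σ(ρt)_B) / ρ_m.
Σt_A = 31520 m; Σt_B = 32000 m; Σ(ρt)_A = 84635220; Σ(ρt)_B = 91840000 (in m·kg m⁻³).
e = (31520 − 32000) − (84635220 − 91840000) / 3305 = 1700 m.

1700 m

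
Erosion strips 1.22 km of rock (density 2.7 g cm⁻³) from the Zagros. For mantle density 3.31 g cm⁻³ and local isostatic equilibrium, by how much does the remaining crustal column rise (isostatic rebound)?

Unloading: uplift u = e ρ_c/ρ_m = 1.22 km × 2.7/3.31 = 0.995 km.

0.995 km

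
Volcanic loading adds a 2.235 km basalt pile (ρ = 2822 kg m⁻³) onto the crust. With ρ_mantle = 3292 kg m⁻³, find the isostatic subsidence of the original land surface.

Subaerial loading: s = t ρ_load / ρ_m.
s = 2.235 km × 2822/3292 = 1.92 km.

1.92 km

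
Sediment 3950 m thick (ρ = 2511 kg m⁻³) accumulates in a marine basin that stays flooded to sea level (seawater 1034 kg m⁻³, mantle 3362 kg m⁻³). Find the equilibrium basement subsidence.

Submarine loading: the sediment displaces seawater, and the subsidence is in turn flooded, so s (ρ_m − ρ_w) = t (ρ_sed − ρ_w).
s = 3950 m × (2511 − 1034) / (3362 − 1034) = 2510 m.

2510 m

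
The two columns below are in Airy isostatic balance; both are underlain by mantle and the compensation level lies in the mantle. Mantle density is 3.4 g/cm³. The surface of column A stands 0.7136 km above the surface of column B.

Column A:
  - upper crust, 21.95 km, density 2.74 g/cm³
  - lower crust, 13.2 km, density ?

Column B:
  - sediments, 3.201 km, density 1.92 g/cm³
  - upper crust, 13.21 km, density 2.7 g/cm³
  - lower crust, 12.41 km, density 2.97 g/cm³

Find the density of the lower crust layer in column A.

Take the compensation level at the base of the deeper column (depth z_c below the surface of column A) and equate Σ ρ_i t_i down to z_c; mantle fills any gap and the z_c terms cancel.
Column A: 21.95×2.74 + 13.2×ρ + (z_c − 35.15)×3.4
Column B: 0.7136×0 + 3.201×1.92 + 13.21×2.7 + 12.41×2.97 + (z_c − 0.7136 − 28.821)×3.4
The z_c×3.4 term appears on both sides and cancels. Collect the known terms of each column as K = Σ(ρt)_known − 3.4 × (depth of known layers): K_A = 60.143 − 3.4×35.15 = −59.367; K_B = 78.67062 − 3.4×(0.7136 + 28.821) = −21.74702.
Balance: K_A + 13.2×ρ = K_B, so ρ = (K_B − K_A)/13.2 = 37.62/13.2 = 2.85 g/cm³.

2.85 g/cm³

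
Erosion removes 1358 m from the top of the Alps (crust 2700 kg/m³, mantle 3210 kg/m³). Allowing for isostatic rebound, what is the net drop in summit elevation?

Rebound u = e ρ_c/ρ_m = 1358 m × 2700/3210 = 1142 m.
Net surface drop = e − u = 1358 m − 1142 m = e (ρ_m − ρ_c)/ρ_m = 216 m.

216 m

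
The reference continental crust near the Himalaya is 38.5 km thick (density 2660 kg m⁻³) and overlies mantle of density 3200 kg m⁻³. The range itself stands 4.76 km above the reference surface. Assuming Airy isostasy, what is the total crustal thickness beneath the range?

Root depth r = h ρ_c / (ρ_m − ρ_c) = 4.76 km × 2660 / 540 = 23.45 km.
Total thickness = T + h + r = 38.5 km + 4.76 km + 23.45 km = 66.7 km.

66.7 km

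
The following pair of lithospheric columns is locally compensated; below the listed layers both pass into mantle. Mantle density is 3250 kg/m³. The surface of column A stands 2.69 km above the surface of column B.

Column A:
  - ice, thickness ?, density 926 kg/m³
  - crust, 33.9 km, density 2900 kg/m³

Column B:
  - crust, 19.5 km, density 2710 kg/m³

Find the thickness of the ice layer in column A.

3.19 km

Take the compensation level at the base of the deeper column (depth z_c below the surface of column A) and equate Σ ρ_i t_i down to z_c; mantle fills any gap and the z_c terms cancel.
Column A: x×926 + 33.9×2900 + (z_c − 33.9 − x)×3250
Column B: 2.69×0 + 19.5×2710 + (z_c − 2.69 − 19.5)×3250
The z_c×3250 term appears on both sides and cancels. Collect the known terms of each column as K = Σ(ρt)_known − 3250 × (depth of known layers): K_A = 98310 − 3250×33.9 = −11865; K_B = 52845 − 3250×(2.69 + 19.5) = −19272.5.
Balance: K_A − x×(3250 − 926) = K_B, so x = (K_A − K_B)/(3250 − 926) = 7407.5/2324 = 3.19 km.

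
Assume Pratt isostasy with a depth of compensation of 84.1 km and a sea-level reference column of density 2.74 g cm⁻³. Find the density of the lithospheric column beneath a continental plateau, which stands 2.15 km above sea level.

2.67 g cm⁻³

Pratt balance: ρ_ref D = ρ (D + h).
ρ = ρ_ref D/(D + h) = 2.74 × 84.1 km/(84.1 km + 2.15 km) = 2.67 g cm⁻³.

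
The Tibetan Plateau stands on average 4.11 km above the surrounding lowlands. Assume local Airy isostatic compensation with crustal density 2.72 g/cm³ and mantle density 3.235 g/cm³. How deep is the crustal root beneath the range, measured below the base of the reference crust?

21.7 km

Balancing pressure at the compensation depth: the weight of the topography is balanced by the buoyancy of the root, ρ_c h = (ρ_m − ρ_c) r.
r = h · ρ_c / (ρ_m − ρ_c) = 4.11 km × 2.72 / (3.235 − 2.72) = 21.7 km.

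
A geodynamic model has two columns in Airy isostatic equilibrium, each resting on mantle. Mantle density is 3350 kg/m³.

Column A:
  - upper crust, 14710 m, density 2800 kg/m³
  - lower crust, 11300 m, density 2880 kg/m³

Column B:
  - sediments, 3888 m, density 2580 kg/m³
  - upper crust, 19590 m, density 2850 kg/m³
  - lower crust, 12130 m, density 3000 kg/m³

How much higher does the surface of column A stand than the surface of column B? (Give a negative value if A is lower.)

For any compensation level in the mantle, the mantle terms cancel and isostasy reduces to e = (Σt_A − Σt_B) − (Σ(ρt)_A − Σ(ρt)_B) / ρ_m.
Σt_A = 26010 m; Σt_B = 35608 m; Σ(ρt)_A = 73732000; Σ(ρt)_B = 102252540 (in m·kg/m³).
e = (26010 − 35608) − (73732000 − 102252540) / 3350 = −1080 m.

−1080 m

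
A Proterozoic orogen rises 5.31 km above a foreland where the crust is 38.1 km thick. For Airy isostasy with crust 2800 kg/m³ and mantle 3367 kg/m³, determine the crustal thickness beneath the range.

Root depth r = h ρ_c / (ρ_m − ρ_c) = 5.31 km × 2800 / 567 = 26.22 km.
Total thickness = T + h + r = 38.1 km + 5.31 km + 26.22 km = 69.6 km.

69.6 km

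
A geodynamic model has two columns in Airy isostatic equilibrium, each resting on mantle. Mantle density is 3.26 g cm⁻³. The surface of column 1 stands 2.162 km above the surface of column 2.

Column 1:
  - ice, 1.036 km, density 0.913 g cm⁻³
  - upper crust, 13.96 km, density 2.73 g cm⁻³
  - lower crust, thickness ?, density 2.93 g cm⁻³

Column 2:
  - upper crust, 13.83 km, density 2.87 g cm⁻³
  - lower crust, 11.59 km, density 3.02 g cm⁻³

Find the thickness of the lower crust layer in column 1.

16.3 km

Take the compensation level at the base of the deeper column (depth z_c below the surface of column 1) and equate Σ ρ_i t_i down to z_c; mantle fills any gap and the z_c terms cancel.
Column 1: 1.036×0.913 + 13.96×2.73 + x×2.93 + (z_c − 14.996 − x)×3.26
Column 2: 2.162×0 + 13.83×2.87 + 11.59×3.02 + (z_c − 2.162 − 25.42)×3.26
The z_c×3.26 term appears on both sides and cancels. Collect the known terms of each column as K = Σ(ρt)_known − 3.26 × (depth of known layers): K_1 = 39.056668 − 3.26×14.996 = −9.830292; K_2 = 74.6939 − 3.26×(2.162 + 25.42) = −15.22342.
Balance: K_1 − x×(3.26 − 2.93) = K_2, so x = (K_1 − K_2)/(3.26 − 2.93) = 5.39313/0.33 = 16.3 km.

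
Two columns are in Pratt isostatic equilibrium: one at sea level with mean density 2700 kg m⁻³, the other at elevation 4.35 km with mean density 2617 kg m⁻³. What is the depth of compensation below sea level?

137 km

ρ_ref D = ρ (D + h) → D (ρ_ref − ρ) = ρ h.
D = ρ h/(ρ_ref − ρ) = 2617 × 4.35 km/(2700 − 2617) = 137 km.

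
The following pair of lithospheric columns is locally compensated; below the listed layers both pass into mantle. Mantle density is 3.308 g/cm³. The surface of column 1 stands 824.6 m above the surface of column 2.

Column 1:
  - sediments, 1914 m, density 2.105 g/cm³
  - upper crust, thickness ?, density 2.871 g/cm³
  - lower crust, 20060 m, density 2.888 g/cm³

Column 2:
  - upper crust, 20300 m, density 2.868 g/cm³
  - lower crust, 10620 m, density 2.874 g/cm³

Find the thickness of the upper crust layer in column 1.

Take the compensation level at the base of the deeper column (depth z_c below the surface of column 1) and equate Σ ρ_i t_i down to z_c; mantle fills any gap and the z_c terms cancel.
Column 1: 1914×2.105 + x×2.871 + 20060×2.888 + (z_c − 21974 − x)×3.308
Column 2: 824.6×0 + 20300×2.868 + 10620×2.874 + (z_c − 824.6 − 30920)×3.308
The z_c×3.308 term appears on both sides and cancels. Collect the known terms of each column as K = Σ(ρt)_known − 3.308 × (depth of known layers): K_1 = 61962.25 − 3.308×21974 = −10727.742; K_2 = 88742.28 − 3.308×(824.6 + 30920) = −16268.8568.
Balance: K_1 − x×(3.308 − 2.871) = K_2, so x = (K_1 − K_2)/(3.308 − 2.871) = 5541.11/0.437 = 12700 m.

12700 m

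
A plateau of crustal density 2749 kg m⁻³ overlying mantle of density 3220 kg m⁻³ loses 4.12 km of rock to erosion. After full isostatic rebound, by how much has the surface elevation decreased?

Rebound u = e ρ_c/ρ_m = 4.12 km × 2749/3220 = 3.517 km.
Net surface drop = e − u = 4.12 km − 3.517 km = e (ρ_m − ρ_c)/ρ_m = 0.603 km.

0.603 km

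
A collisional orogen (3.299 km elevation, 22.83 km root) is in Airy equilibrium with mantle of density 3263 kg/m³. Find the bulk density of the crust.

2850 kg/m³

ρ_c h = (ρ_m − ρ_c) r → ρ_c (h + r) = ρ_m r → ρ_c = ρ_m r / (h + r).
ρ_c = 3263 × 22.83 km / (3.299 km + 22.83 km) = 2850 kg/m³.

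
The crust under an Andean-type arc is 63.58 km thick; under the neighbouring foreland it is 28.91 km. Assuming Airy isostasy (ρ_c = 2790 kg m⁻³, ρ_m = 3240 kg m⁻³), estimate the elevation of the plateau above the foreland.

Excess crust Δ = 63.58 km − 28.91 km = 34.67 km, split between elevation h and root r with h + r = Δ.
Airy balance ρ_c h = (ρ_m − ρ_c) r gives r = h ρ_c/(ρ_m − ρ_c), so h (1 + ρ_c/(ρ_m − ρ_c)) = Δ, i.e. h = Δ (ρ_m − ρ_c)/ρ_m.
h = 34.67 km × 450/3240 = 4.82 km.

4.82 km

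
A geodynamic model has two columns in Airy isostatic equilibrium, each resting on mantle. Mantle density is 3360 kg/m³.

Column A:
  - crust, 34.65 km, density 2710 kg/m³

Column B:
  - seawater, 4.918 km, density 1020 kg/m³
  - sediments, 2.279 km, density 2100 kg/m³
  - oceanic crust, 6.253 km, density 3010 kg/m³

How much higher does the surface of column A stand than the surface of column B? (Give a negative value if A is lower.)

For any compensation level in the mantle, the mantle terms cancel and isostasy reduces to e = (Σt_A − Σt_B) − (Σ(ρt)_A − Σ(ρt)_B) / ρ_m.
Σt_A = 34.65 km; Σt_B = 13.45 km; Σ(ρt)_A = 93901.5; Σ(ρt)_B = 28623.79 (in km·kg/m³).
e = (34.65 − 13.45) − (93901.5 − 28623.79) / 3360 = 1.77 km.

1.77 km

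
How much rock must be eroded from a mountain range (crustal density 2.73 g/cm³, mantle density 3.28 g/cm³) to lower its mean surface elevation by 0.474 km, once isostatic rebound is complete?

2.83 km

Net drop Δ = e − u = e − e ρ_c/ρ_m = e (ρ_m − ρ_c)/ρ_m.
e = Δ ρ_m/(ρ_m − ρ_c) = 0.474 km × 3.28/0.55 = 2.83 km.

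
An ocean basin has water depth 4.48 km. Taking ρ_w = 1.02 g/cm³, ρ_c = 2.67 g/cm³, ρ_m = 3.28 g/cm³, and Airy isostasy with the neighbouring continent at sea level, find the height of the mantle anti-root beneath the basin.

For local isostatic compensation: replacing crust with seawater at the top is compensated by replacing crust with mantle at the base: d (ρ_c − ρ_w) = a (ρ_m − ρ_c).
a = d (ρ_c − ρ_w)/(ρ_m − ρ_c) = 4.48 km × 1.65/0.61 = 12.1 km.

12.1 km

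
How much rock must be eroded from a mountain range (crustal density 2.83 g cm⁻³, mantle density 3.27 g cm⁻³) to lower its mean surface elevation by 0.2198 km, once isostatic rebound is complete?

Net drop Δ = e − u = e − e ρ_c/ρ_m = e (ρ_m − ρ_c)/ρ_m.
e = Δ ρ_m/(ρ_m − ρ_c) = 0.2198 km × 3.27/0.44 = 1.63 km.

1.63 km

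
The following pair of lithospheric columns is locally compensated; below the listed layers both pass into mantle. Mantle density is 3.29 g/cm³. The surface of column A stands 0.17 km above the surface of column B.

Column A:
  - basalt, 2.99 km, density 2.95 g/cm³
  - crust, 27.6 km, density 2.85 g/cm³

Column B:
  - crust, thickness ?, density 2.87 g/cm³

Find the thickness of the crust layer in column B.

30 km

Take the compensation level at the base of the deeper column (depth z_c below the surface of column A) and equate Σ ρ_i t_i down to z_c; mantle fills any gap and the z_c terms cancel.
Column A: 2.99×2.95 + 27.6×2.85 + (z_c − 30.59)×3.29
Column B: 0.17×0 + x×2.87 + (z_c − 0.17 − 0 − x)×3.29
The z_c×3.29 term appears on both sides and cancels. Collect the known terms of each column as K = Σ(ρt)_known − 3.29 × (depth of known layers): K_A = 87.4805 − 3.29×30.59 = −13.1606; K_B = 0 − 3.29×(0.17 + 0) = −0.5593.
Balance: K_A = K_B − x×(3.29 − 2.87), so x = (K_B − K_A)/(3.29 − 2.87) = 12.6013/0.42 = 30 km.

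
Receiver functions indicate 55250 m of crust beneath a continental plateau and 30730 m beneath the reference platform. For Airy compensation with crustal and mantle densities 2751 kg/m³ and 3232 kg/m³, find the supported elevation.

Excess crust Δ = 55250 m − 30730 m = 24520 m, split between elevation h and root r with h + r = Δ.
Airy balance ρ_c h = (ρ_m − ρ_c) r gives r = h ρ_c/(ρ_m − ρ_c), so h (1 + ρ_c/(ρ_m − ρ_c)) = Δ, i.e. h = Δ (ρ_m − ρ_c)/ρ_m.
h = 24520 m × 481/3232 = 3650 m.

3650 m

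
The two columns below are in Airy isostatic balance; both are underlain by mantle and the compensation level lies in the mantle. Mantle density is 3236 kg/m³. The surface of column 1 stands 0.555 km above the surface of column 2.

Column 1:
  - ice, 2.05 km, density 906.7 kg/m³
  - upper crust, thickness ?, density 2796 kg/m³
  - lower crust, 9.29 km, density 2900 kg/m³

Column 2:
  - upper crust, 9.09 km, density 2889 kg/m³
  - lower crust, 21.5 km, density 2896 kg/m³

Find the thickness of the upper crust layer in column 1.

9.92 km

Take the compensation level at the base of the deeper column (depth z_c below the surface of column 1) and equate Σ ρ_i t_i down to z_c; mantle fills any gap and the z_c terms cancel.
Column 1: 2.05×906.7 + x×2796 + 9.29×2900 + (z_c − 11.34 − x)×3236
Column 2: 0.555×0 + 9.09×2889 + 21.5×2896 + (z_c − 0.555 − 30.59)×3236
The z_c×3236 term appears on both sides and cancels. Collect the known terms of each column as K = Σ(ρt)_known − 3236 × (depth of known layers): K_1 = 28799.735 − 3236×11.34 = −7896.505; K_2 = 88525.01 − 3236×(0.555 + 30.59) = −12260.21.
Balance: K_1 − x×(3236 − 2796) = K_2, so x = (K_1 − K_2)/(3236 − 2796) = 4363.7/440 = 9.92 km.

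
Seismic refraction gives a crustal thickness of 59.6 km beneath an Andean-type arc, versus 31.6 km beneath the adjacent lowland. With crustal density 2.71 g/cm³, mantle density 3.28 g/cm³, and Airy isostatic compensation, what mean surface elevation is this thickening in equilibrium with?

4.87 km

Excess crust Δ = 59.6 km − 31.6 km = 28 km, split between elevation h and root r with h + r = Δ.
Airy balance ρ_c h = (ρ_m − ρ_c) r gives r = h ρ_c/(ρ_m − ρ_c), so h (1 + ρ_c/(ρ_m − ρ_c)) = Δ, i.e. h = Δ (ρ_m − ρ_c)/ρ_m.
h = 28 km × 0.57/3.28 = 4.87 km.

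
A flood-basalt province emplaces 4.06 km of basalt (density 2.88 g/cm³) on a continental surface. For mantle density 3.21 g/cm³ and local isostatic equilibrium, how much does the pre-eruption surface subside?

Subaerial loading: s = t ρ_load / ρ_m.
s = 4.06 km × 2.88/3.21 = 3.64 km.

3.64 km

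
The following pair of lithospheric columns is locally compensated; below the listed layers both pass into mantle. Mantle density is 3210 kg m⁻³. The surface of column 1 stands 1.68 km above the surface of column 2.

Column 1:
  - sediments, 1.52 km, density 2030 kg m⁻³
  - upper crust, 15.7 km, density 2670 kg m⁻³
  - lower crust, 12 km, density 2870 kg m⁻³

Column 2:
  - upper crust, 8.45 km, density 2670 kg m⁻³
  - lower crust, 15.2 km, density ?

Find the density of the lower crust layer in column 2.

Take the compensation level at the base of the deeper column (depth z_c below the surface of column 1) and equate Σ ρ_i t_i down to z_c; mantle fills any gap and the z_c terms cancel.
Column 1: 1.52×2030 + 15.7×2670 + 12×2870 + (z_c − 29.22)×3210
Column 2: 1.68×0 + 8.45×2670 + 15.2×ρ + (z_c − 1.68 − 23.65)×3210
The z_c×3210 term appears on both sides and cancels. Collect the known terms of each column as K = Σ(ρt)_known − 3210 × (depth of known layers): K_1 = 79444.6 − 3210×29.22 = −14351.6; K_2 = 22561.5 − 3210×(1.68 + 23.65) = −58747.8.
Balance: K_1 = K_2 + 15.2×ρ, so ρ = (K_1 − K_2)/15.2 = 44396.2/15.2 = 2920 kg m⁻³.

2920 kg m⁻³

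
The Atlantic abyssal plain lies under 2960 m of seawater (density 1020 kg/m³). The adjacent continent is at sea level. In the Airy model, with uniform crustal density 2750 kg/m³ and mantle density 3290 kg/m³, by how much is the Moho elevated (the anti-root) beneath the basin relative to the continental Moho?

Balancing pressure at the compensation depth: replacing crust with seawater at the top is compensated by replacing crust with mantle at the base: d (ρ_c − ρ_w) = a (ρ_m − ρ_c).
a = d (ρ_c − ρ_w)/(ρ_m − ρ_c) = 2960 m × 1730/540 = 9480 m.

9480 m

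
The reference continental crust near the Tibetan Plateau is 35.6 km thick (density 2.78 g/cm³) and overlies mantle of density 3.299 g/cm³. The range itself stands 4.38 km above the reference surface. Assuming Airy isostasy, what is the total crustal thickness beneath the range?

63.4 km

Root depth r = h ρ_c / (ρ_m − ρ_c) = 4.38 km × 2.78 / 0.519 = 23.46 km.
Total thickness = T + h + r = 35.6 km + 4.38 km + 23.46 km = 63.4 km.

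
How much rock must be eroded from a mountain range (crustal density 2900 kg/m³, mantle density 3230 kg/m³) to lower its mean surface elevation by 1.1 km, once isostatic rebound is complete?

Net drop Δ = e − u = e − e ρ_c/ρ_m = e (ρ_m − ρ_c)/ρ_m.
e = Δ ρ_m/(ρ_m − ρ_c) = 1.1 km × 3230/330 = 10.8 km.

10.8 km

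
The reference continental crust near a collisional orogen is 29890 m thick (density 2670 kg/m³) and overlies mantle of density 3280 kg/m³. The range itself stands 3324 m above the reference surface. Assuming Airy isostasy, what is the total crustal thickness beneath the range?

47800 m

Root depth r = h ρ_c / (ρ_m − ρ_c) = 3324 m × 2670 / 610 = 14550 m.
Total thickness = T + h + r = 29890 m + 3324 m + 14550 m = 47800 m.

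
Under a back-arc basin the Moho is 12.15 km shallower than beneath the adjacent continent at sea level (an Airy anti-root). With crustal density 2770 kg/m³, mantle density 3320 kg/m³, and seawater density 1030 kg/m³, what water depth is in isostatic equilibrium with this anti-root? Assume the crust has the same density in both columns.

3.84 km

Replacing a thickness d of crust by seawater at the top must be balanced by replacing crust with mantle at the base: d (ρ_c − ρ_w) = a (ρ_m − ρ_c).
d = a (ρ_m − ρ_c)/(ρ_c − ρ_w) = 12.15 km × 550/1740 = 3.84 km.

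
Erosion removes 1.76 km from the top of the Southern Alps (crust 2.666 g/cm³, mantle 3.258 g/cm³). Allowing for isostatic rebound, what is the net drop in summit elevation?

0.32 km

Rebound u = e ρ_c/ρ_m = 1.76 km × 2.666/3.258 = 1.44 km.
Net surface drop = e − u = 1.76 km − 1.44 km = e (ρ_m − ρ_c)/ρ_m = 0.32 km.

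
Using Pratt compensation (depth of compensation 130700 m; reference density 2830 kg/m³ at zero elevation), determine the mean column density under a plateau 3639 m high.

2750 kg/m³

Pratt balance: ρ_ref D = ρ (D + h).
ρ = ρ_ref D/(D + h) = 2830 × 130700 m/(130700 m + 3639 m) = 2750 kg/m³.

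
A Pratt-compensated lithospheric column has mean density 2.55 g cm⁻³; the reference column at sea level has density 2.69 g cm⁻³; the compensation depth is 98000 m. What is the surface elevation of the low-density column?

5380 m

ρ_ref D = ρ (D + h) → h = D (ρ_ref − ρ)/ρ.
h = 98000 m × (2.69 − 2.55)/2.55 = 5380 m.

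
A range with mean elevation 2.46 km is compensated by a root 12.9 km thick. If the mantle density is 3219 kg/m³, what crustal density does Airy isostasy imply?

2700 kg/m³

ρ_c h = (ρ_m − ρ_c) r → ρ_c (h + r) = ρ_m r → ρ_c = ρ_m r / (h + r).
ρ_c = 3219 × 12.9 km / (2.46 km + 12.9 km) = 2700 kg/m³.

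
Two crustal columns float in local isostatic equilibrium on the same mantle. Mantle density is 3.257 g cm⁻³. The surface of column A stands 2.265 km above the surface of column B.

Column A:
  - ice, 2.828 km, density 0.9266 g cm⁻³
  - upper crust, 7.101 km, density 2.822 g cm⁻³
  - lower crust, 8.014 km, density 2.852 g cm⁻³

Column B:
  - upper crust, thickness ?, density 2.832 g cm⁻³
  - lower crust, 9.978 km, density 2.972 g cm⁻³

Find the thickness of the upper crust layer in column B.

Take the compensation level at the base of the deeper column (depth z_c below the surface of column A) and equate Σ ρ_i t_i down to z_c; mantle fills any gap and the z_c terms cancel.
Column A: 2.828×0.9266 + 7.101×2.822 + 8.014×2.852 + (z_c − 17.943)×3.257
Column B: 2.265×0 + x×2.832 + 9.978×2.972 + (z_c − 2.265 − 9.978 − x)×3.257
The z_c×3.257 term appears on both sides and cancels. Collect the known terms of each column as K = Σ(ρt)_known − 3.257 × (depth of known layers): K_A = 45.5153748 − 3.257×17.943 = −12.9249762; K_B = 29.654616 − 3.257×(2.265 + 9.978) = −10.220835.
Balance: K_A = K_B − x×(3.257 − 2.832), so x = (K_B − K_A)/(3.257 − 2.832) = 2.70414/0.425 = 6.36 km.

6.36 km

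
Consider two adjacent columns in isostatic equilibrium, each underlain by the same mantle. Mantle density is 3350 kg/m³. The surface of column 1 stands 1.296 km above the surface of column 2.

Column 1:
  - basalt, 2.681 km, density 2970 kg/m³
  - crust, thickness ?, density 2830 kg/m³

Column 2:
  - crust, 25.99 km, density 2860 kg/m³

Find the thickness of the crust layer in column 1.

30.9 km

Take the compensation level at the base of the deeper column (depth z_c below the surface of column 1) and equate Σ ρ_i t_i down to z_c; mantle fills any gap and the z_c terms cancel.
Column 1: 2.681×2970 + x×2830 + (z_c − 2.681 − x)×3350
Column 2: 1.296×0 + 25.99×2860 + (z_c − 1.296 − 25.99)×3350
The z_c×3350 term appears on both sides and cancels. Collect the known terms of each column as K = Σ(ρt)_known − 3350 × (depth of known layers): K_1 = 7962.57 − 3350×2.681 = −1018.78; K_2 = 74331.4 − 3350×(1.296 + 25.99) = −17076.7.
Balance: K_1 − x×(3350 − 2830) = K_2, so x = (K_1 − K_2)/(3350 − 2830) = 16057.9/520 = 30.9 km.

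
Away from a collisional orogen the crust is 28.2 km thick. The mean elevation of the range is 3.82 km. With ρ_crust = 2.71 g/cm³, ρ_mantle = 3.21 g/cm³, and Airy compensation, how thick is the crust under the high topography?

Root depth r = h ρ_c / (ρ_m − ρ_c) = 3.82 km × 2.71 / 0.5 = 20.7 km.
Total thickness = T + h + r = 28.2 km + 3.82 km + 20.7 km = 52.7 km.

52.7 km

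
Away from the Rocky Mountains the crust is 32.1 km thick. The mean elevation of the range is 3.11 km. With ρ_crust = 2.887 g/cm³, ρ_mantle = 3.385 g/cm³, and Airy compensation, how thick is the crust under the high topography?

53.2 km

Root depth r = h ρ_c / (ρ_m − ρ_c) = 3.11 km × 2.887 / 0.498 = 18.03 km.
Total thickness = T + h + r = 32.1 km + 3.11 km + 18.03 km = 53.2 km.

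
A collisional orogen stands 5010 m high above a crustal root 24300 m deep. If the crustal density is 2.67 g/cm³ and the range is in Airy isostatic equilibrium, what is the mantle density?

Airy balance: ρ_c h = (ρ_m − ρ_c) r → ρ_m = ρ_c (1 + h/r).
ρ_m = 2.67 × (1 + 5010 m/24300 m) = 3.22 g/cm³.

3.22 g/cm³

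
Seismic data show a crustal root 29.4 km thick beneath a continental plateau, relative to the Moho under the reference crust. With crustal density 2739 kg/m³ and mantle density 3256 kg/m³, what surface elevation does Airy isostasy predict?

5.55 km

For local isostatic compensation: ρ_c h = (ρ_m − ρ_c) r.
h = r (ρ_m − ρ_c) / ρ_c = 29.4 km × (3256 − 2739) / 2739 = 5.55 km.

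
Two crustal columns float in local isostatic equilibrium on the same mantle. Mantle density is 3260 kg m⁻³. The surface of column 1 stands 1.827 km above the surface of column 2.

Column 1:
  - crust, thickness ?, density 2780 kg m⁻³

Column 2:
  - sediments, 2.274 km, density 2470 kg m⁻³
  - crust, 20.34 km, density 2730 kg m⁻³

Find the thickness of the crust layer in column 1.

Take the compensation level at the base of the deeper column (depth z_c below the surface of column 1) and equate Σ ρ_i t_i down to z_c; mantle fills any gap and the z_c terms cancel.
Column 1: x×2780 + (z_c − 0 − x)×3260
Column 2: 1.827×0 + 2.274×2470 + 20.34×2730 + (z_c − 1.827 − 22.614)×3260
The z_c×3260 term appears on both sides and cancels. Collect the known terms of each column as K = Σ(ρt)_known − 3260 × (depth of known layers): K_1 = 0 − 3260×0 = 0; K_2 = 61144.98 − 3260×(1.827 + 22.614) = −18532.68.
Balance: K_1 − x×(3260 − 2780) = K_2, so x = (K_1 − K_2)/(3260 − 2780) = 18532.7/480 = 38.6 km.

38.6 km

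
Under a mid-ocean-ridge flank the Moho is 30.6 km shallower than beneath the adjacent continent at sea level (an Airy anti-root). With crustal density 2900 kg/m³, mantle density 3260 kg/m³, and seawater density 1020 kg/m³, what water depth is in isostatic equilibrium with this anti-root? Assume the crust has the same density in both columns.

Replacing a thickness d of crust by seawater at the top must be balanced by replacing crust with mantle at the base: d (ρ_c − ρ_w) = a (ρ_m − ρ_c).
d = a (ρ_m − ρ_c)/(ρ_c − ρ_w) = 30.6 km × 360/1880 = 5.86 km.

5.86 km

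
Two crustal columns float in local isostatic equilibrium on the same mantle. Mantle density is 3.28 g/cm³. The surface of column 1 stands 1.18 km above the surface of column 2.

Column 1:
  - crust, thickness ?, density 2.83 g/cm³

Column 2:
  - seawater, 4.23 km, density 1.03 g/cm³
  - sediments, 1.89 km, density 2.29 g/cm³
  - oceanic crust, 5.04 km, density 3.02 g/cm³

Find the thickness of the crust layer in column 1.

Take the compensation level at the base of the deeper column (depth z_c below the surface of column 1) and equate Σ ρ_i t_i down to z_c; mantle fills any gap and the z_c terms cancel.
Column 1: x×2.83 + (z_c − 0 − x)×3.28
Column 2: 1.18×0 + 4.23×1.03 + 1.89×2.29 + 5.04×3.02 + (z_c − 1.18 − 11.16)×3.28
The z_c×3.28 term appears on both sides and cancels. Collect the known terms of each column as K = Σ(ρt)_known − 3.28 × (depth of known layers): K_1 = 0 − 3.28×0 = 0; K_2 = 23.9058 − 3.28×(1.18 + 11.16) = −16.5694.
Balance: K_1 − x×(3.28 − 2.83) = K_2, so x = (K_1 − K_2)/(3.28 − 2.83) = 16.5694/0.45 = 36.8 km.

36.8 km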